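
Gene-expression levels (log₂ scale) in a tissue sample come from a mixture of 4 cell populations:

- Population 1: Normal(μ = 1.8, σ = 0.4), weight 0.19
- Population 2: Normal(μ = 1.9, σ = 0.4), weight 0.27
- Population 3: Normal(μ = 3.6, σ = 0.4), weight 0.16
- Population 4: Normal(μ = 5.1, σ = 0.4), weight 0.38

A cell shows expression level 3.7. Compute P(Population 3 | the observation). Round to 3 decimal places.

By Bayes' theorem, P(k | x) = π_k f_k(x) / Σ_j π_j f_j(x).
Normal densities:
  L_1 = (1/(0.4·√(2π)))·exp(−(3.7−1.8)²/(2·0.4²)) = 0.997356·exp(-11.28125) = 1.25738e-05
  L_2 = (1/(0.4·√(2π)))·exp(−(3.7−1.9)²/(2·0.4²)) = 0.997356·exp(-10.12500) = 3.99594e-05
  L_3 = (1/(0.4·√(2π)))·exp(−(3.7−3.6)²/(2·0.4²)) = 0.997356·exp(-0.03125) = 0.96667
  L_4 = (1/(0.4·√(2π)))·exp(−(3.7−5.1)²/(2·0.4²)) = 0.997356·exp(-6.12500) = 0.00218171
Multiply by the mixture weights:
  π_1·L_1 = 0.19 × 1.25738e-05 = 2.38902e-06
  π_2·L_2 = 0.27 × 3.99594e-05 = 1.0789e-05
  π_3·L_3 = 0.16 × 0.96667 = 0.154667
  π_4·L_4 = 0.38 × 0.00218171 = 0.000829049
Denominator: 2.38902e-06 + 1.0789e-05 + 0.154667 + 0.000829049 = 0.155509
Responsibility of Population 3: 0.154667 / 0.155509 ≈ 0.995

0.995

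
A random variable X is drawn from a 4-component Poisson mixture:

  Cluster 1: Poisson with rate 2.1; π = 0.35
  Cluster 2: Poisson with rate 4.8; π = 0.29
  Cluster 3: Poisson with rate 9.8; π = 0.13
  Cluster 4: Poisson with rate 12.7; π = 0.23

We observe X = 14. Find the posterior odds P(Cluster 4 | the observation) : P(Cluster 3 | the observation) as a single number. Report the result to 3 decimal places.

Only the two components matter; the odds are (π_i f_i(x)) / (π_j f_j(x)).
Poisson probabilities:
  p_1 = e^(−2.1)·2.1^14/14! = 4.55663e-08
  p_2 = e^(−4.8)·4.8^14/14! = 0.000325353
  p_3 = e^(−9.8)·9.8^14/14! = 0.047937
  p_4 = e^(−12.7)·12.7^14/14! = 0.0993811
Posterior odds = (π_4·p_4) / (π_3·p_3) = (0.23·0.0993811) / (0.13·0.047937) = 0.0228577 / 0.00623181 ≈ 3.668

3.668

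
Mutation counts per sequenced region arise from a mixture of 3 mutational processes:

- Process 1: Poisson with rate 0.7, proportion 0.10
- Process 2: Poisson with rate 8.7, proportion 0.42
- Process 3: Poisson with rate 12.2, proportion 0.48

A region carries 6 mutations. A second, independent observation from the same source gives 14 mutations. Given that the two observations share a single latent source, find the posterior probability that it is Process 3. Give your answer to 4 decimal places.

Apply Bayes' rule: the posterior for each component is proportional to its prior times its likelihood at x.
Since both observations come from the same component, the likelihood for component k is f_k(x₁)·f_k(x₂).
  L_1 = [8.11427e-05] × [3.8633e-14] = 3.13478e-18
  L_2 = [0.100328] × [0.0271956] = 0.00272848
  L_3 = [0.0230374] × [0.0933763] = 0.00215115
Weight by the priors:
  P(Z=1)·L_1 = 0.10 × 3.13478e-18 = 3.13478e-19
  P(Z=2)·L_2 = 0.42 × 0.00272848 = 0.00114596
  P(Z=3)·L_3 = 0.48 × 0.00215115 = 0.00103255
Evidence: 3.13478e-19 + 0.00114596 + 0.00103255 = 0.00217851
P(Process 3 | data) = 0.00103255 / 0.00217851 ≈ 0.4740

0.4740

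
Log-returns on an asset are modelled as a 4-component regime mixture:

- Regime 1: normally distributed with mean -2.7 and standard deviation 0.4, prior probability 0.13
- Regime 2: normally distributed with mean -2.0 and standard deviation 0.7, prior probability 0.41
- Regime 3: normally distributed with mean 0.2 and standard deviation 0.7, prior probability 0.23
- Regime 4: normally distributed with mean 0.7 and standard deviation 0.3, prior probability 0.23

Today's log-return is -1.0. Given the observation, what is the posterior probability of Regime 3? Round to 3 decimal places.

0.264

Posterior ∝ prior × likelihood, so P(k | x) ∝ P(Z=k) f_k(x); normalise over all components.
Component likelihoods at x = -1.0:
  L_1 = (1/(0.4·√(2π)))·exp(−(-1.0−-2.7)²/(2·0.4²)) = 0.997356·exp(-9.03125) = 0.000119297
  L_2 = (1/(0.7·√(2π)))·exp(−(-1.0−-2.0)²/(2·0.7²)) = 0.569918·exp(-1.02041) = 0.205426
  L_3 = (1/(0.7·√(2π)))·exp(−(-1.0−0.2)²/(2·0.7²)) = 0.569918·exp(-1.46939) = 0.131119
  L_4 = (1/(0.3·√(2π)))·exp(−(-1.0−0.7)²/(2·0.3²)) = 1.329808·exp(-16.05556) = 1.41563e-07
Unnormalised posteriors:
  P(Z=1)·L_1 = 0.13 × 0.000119297 = 1.55086e-05
  P(Z=2)·L_2 = 0.41 × 0.205426 = 0.0842245
  P(Z=3)·L_3 = 0.23 × 0.131119 = 0.0301573
  P(Z=4)·L_4 = 0.23 × 1.41563e-07 = 3.25595e-08
Sum: 1.55086e-05 + 0.0842245 + 0.0301573 + 3.25595e-08 = 0.114397
P(Regime 3 | data) ≈ 0.264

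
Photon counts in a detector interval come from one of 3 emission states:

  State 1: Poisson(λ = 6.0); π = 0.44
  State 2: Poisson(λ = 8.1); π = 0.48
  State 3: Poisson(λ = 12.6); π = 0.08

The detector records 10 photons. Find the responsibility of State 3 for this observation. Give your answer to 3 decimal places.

P(component k | x) = π_k·f_k(x) / marginal(x), where marginal(x) = Σ_j π_j·f_j(x).
Evaluate each component's likelihood at the observed value:
  f_1 = e^(−6.0)·6.0^10/10! = 0.0413031
  f_2 = e^(−8.1)·8.1^10/10! = 0.101696
  f_3 = e^(−12.6)·12.6^10/10! = 0.0937199
Prior × likelihood for each component:
  π_1·f_1 = 0.44 × 0.0413031 = 0.0181734
  π_2·f_2 = 0.48 × 0.101696 = 0.0488139
  π_3·f_3 = 0.08 × 0.0937199 = 0.00749759
Evidence: 0.0181734 + 0.0488139 + 0.00749759 = 0.0744848
So the posterior for State 3 is 0.00749759 / 0.0744848 ≈ 0.101.

0.101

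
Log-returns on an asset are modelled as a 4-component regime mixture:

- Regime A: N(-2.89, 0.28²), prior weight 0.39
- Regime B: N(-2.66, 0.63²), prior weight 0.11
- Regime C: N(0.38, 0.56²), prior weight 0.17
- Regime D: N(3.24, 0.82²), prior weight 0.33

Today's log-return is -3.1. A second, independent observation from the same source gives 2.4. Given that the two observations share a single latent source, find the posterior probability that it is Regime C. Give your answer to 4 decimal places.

0.9904

Apply Bayes' rule: the posterior for each component is proportional to its prior times its likelihood at x.
Since both observations come from the same component, the likelihood for component k is f_k(x₁)·f_k(x₂).
  f_A = [1.07549] × [4.41779e-78] = 4.75129e-78
  f_B = [0.496192] × [6.21771e-15] = 3.08517e-15
  f_C = [2.93138e-09] × [0.00106492] = 3.12167e-12
  f_D = [5.08378e-14] × [0.28789] = 1.46357e-14
Multiply by the mixture weights:
  w_A·f_A = 0.39 × 4.75129e-78 = 1.853e-78
  w_B·f_B = 0.11 × 3.08517e-15 = 3.39369e-16
  w_C·f_C = 0.17 × 3.12167e-12 = 5.30684e-13
  w_D·f_D = 0.33 × 1.46357e-14 = 4.82978e-15
Normaliser: 1.853e-78 + 3.39369e-16 + 5.30684e-13 + 4.82978e-15 = 5.35853e-13
So the posterior for Regime C is 5.30684e-13 / 5.35853e-13 ≈ 0.9904.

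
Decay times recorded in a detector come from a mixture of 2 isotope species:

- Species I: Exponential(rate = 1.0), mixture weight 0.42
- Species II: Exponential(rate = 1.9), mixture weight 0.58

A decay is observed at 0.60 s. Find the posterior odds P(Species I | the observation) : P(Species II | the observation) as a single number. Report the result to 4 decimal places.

Since P(k|x) ∝ w_k f_k(x), the posterior odds are w_i f_i(x) / (w_j f_j(x)).
Exponential densities:
  f_I = 1.0·e^(−1.0·0.60) = 1.0·e^(−0.6000) = 0.548812
  f_II = 1.9·e^(−1.9·0.60) = 1.9·e^(−1.1400) = 0.607656
Odds = (0.42/0.58) × (0.548812/0.607656) = 0.724138 × 0.903162 ≈ 0.6540

0.6540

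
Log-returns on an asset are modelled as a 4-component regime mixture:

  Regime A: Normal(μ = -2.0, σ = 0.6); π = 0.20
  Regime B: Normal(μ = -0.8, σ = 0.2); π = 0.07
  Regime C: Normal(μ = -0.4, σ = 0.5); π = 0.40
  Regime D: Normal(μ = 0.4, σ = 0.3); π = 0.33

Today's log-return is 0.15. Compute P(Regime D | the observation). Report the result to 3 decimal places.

By Bayes' theorem, P(k | x) = π_k f_k(x) / Σ_j π_j f_j(x).
Evaluate each component's likelihood at the observed value:
  f_A = (1/(0.6·√(2π)))·exp(−(0.15−-2.0)²/(2·0.6²)) = 0.664904·exp(-6.42014) = 0.00108275
  f_B = (1/(0.2·√(2π)))·exp(−(0.15−-0.8)²/(2·0.2²)) = 1.994711·exp(-11.28125) = 2.51475e-05
  f_C = (1/(0.5·√(2π)))·exp(−(0.15−-0.4)²/(2·0.5²)) = 0.797885·exp(-0.60500) = 0.435704
  f_D = (1/(0.3·√(2π)))·exp(−(0.15−0.4)²/(2·0.3²)) = 1.329808·exp(-0.34722) = 0.939706
Weight by the priors:
  π_A·f_A = 0.20 × 0.00108275 = 0.00021655
  π_B·f_B = 0.07 × 2.51475e-05 = 1.76033e-06
  π_C·f_C = 0.40 × 0.435704 = 0.174282
  π_D·f_D = 0.33 × 0.939706 = 0.310103
Evidence: 0.00021655 + 1.76033e-06 + 0.174282 + 0.310103 = 0.484603
P(Regime D | the observation) ≈ 0.640

0.640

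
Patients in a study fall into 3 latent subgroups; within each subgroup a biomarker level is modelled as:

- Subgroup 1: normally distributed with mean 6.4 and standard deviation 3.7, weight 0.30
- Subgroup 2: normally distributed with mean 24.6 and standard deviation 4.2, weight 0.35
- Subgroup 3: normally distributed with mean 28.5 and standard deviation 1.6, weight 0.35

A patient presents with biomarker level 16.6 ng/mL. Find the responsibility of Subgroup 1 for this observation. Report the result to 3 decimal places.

0.118

Posterior ∝ prior × likelihood, so P(k | x) ∝ π_k f_k(x); normalise over all components.
Component likelihoods at x = 16.6 ng/mL:
  f_1 = (1/(3.7·√(2π)))·exp(−(16.6−6.4)²/(2·3.7²)) = 0.107822·exp(-3.79985) = 0.00241242
  f_2 = (1/(4.2·√(2π)))·exp(−(16.6−24.6)²/(2·4.2²)) = 0.094986·exp(-1.81406) = 0.0154819
  f_3 = (1/(1.6·√(2π)))·exp(−(16.6−28.5)²/(2·1.6²)) = 0.249339·exp(-27.65820) = 2.42653e-13
Multiply by the mixture weights:
  π_1·f_1 = 0.30 × 0.00241242 = 0.000723726
  π_2·f_2 = 0.35 × 0.0154819 = 0.00541867
  π_3·f_3 = 0.35 × 2.42653e-13 = 8.49284e-14
Sum: 0.000723726 + 0.00541867 + 8.49284e-14 = 0.0061424
P(Subgroup 1 | x) = 0.000723726 / 0.0061424 ≈ 0.118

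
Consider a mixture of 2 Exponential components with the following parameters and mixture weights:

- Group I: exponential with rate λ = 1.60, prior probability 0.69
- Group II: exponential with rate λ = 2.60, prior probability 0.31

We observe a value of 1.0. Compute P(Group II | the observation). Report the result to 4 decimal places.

0.2117

Posterior ∝ prior × likelihood, so P(k | x) ∝ π_k f_k(x); normalise over all components.
Exponential densities:
  f_I = 1.60·e^(−1.60·1.0) = 1.60·e^(−1.6000) = 0.323034
  f_II = 2.60·e^(−2.60·1.0) = 2.60·e^(−2.6000) = 0.193111
Prior × likelihood for each component:
  π_I·f_I = 0.69 × 0.323034 = 0.222894
  π_II·f_II = 0.31 × 0.193111 = 0.0598645
Marginal: 0.222894 + 0.0598645 = 0.282758
P(Group II | the observation) ≈ 0.2117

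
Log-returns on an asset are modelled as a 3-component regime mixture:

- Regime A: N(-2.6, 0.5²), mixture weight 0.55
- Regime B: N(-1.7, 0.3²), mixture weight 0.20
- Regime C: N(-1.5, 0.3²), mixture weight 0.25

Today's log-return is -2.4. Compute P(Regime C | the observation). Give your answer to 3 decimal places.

Apply Bayes' rule: the posterior for each component is proportional to its prior times its likelihood at x.
Evaluate each component's likelihood at the observed value:
  p_A = 0.73654
  p_B = 0.0874063
  p_C = 0.0147728
Weight by the priors:
  w_A·p_A = 0.55 × 0.73654 = 0.405097
  w_B·p_B = 0.20 × 0.0874063 = 0.0174813
  w_C·p_C = 0.25 × 0.0147728 = 0.00369321
Normaliser: 0.405097 + 0.0174813 + 0.00369321 = 0.426272
Responsibility of Regime C: 0.00369321 / 0.426272 ≈ 0.009

0.009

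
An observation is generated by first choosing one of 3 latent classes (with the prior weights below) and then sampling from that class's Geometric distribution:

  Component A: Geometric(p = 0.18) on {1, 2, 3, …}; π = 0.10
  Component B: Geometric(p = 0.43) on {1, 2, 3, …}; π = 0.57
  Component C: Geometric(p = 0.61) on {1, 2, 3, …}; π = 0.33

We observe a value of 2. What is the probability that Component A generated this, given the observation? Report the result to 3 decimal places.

By Bayes' theorem, P(k | x) = P(Z=k) f_k(x) / Σ_j P(Z=j) f_j(x).
Evaluate each component's likelihood at the observed value:
  L_A = 0.1476
  L_B = 0.2451
  L_C = 0.2379
Unnormalised posteriors:
  P(Z=A)·L_A = 0.10 × 0.1476 = 0.01476
  P(Z=B)·L_B = 0.57 × 0.2451 = 0.139707
  P(Z=C)·L_C = 0.33 × 0.2379 = 0.078507
Marginal: 0.01476 + 0.139707 + 0.078507 = 0.232974
P(Component A | 2) = 0.01476 / 0.232974 ≈ 0.063

0.063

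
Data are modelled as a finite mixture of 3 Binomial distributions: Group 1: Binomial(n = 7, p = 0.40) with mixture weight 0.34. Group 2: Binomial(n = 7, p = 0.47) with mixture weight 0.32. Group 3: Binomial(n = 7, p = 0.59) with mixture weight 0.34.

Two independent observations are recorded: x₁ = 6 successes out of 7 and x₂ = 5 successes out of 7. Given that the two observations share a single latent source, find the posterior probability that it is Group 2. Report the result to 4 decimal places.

Apply Bayes' rule: the posterior for each component is proportional to its prior times its likelihood at x.
Since both observations come from the same component, the likelihood for component k is f_k(x₁)·f_k(x₂).
  L_1 = [C(7,6)·0.40^6·0.60^1 = 7·0.004096·0.6 = 0.0172032] × [0.0774144] = 0.00133178
  L_2 = [C(7,6)·0.47^6·0.53^1 = 7·0.0107792·0.53 = 0.0399909] × [0.135288] = 0.0054103
  L_3 = [C(7,6)·0.59^6·0.41^1 = 7·0.0421805·0.41 = 0.121058] × [0.252375] = 0.0305521
Unnormalised posteriors:
  w_1·L_1 = 0.34 × 0.00133178 = 0.000452804
  w_2·L_2 = 0.32 × 0.0054103 = 0.0017313
  w_3·L_3 = 0.34 × 0.0305521 = 0.0103877
Sum: 0.000452804 + 0.0017313 + 0.0103877 = 0.0125718
So the posterior for Group 2 is 0.0017313 / 0.0125718 ≈ 0.1377.

0.1377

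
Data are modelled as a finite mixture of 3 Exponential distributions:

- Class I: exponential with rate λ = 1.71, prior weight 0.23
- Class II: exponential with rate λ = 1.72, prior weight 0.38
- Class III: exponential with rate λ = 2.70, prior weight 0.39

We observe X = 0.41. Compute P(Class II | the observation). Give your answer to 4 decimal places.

0.3728

P(component k | x) = π_k·f_k(x) / marginal(x), where marginal(x) = Σ_j π_j·f_j(x).
Component likelihoods at x = 0.41:
  f_I = 1.71·e^(−1.71·0.41) = 1.71·e^(−0.7011) = 0.848227
  f_II = 1.72·e^(−1.72·0.41) = 1.72·e^(−0.7052) = 0.849697
  f_III = 2.70·e^(−2.70·0.41) = 2.70·e^(−1.1070) = 0.892483
Weight by the priors:
  π_I·f_I = 0.23 × 0.848227 = 0.195092
  π_II·f_II = 0.38 × 0.849697 = 0.322885
  π_III·f_III = 0.39 × 0.892483 = 0.348068
Denominator: 0.195092 + 0.322885 + 0.348068 = 0.866045
Responsibility of Class II: 0.322885 / 0.866045 ≈ 0.3728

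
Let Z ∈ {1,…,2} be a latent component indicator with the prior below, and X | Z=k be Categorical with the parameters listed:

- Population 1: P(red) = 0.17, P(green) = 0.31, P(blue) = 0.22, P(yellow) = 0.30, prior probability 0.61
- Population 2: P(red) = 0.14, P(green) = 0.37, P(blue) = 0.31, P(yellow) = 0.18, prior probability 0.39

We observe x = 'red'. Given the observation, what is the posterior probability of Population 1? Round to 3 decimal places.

0.655

The responsibility of component k is π_k f_k(x) divided by Σ_j π_j f_j(x).
Component likelihoods at x = 'red':
  L_1 = P(red | comp) = 0.17
  L_2 = P(red | comp) = 0.14
Weight by the priors:
  π_1·L_1 = 0.61 × 0.17 = 0.1037
  π_2·L_2 = 0.39 × 0.14 = 0.0546
Sum: 0.1037 + 0.0546 = 0.1583
P(Population 1 | x) ≈ 0.655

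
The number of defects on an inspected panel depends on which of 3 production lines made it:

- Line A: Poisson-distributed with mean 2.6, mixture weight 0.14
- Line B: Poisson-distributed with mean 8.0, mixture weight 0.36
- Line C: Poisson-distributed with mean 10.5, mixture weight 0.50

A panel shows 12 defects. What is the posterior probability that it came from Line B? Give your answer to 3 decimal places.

The responsibility of component k is π_k f_k(x) divided by Σ_j π_j f_j(x).
Poisson probabilities:
  L_A = 1.47971e-05
  L_B = 0.0481268
  L_C = 0.103239
Weight by the priors:
  π_A·L_A = 0.14 × 1.47971e-05 = 2.0716e-06
  π_B·L_B = 0.36 × 0.0481268 = 0.0173256
  π_C·L_C = 0.50 × 0.103239 = 0.0516194
Marginal: 2.0716e-06 + 0.0173256 + 0.0516194 = 0.0689471
P(Line B | data) ≈ 0.251

0.251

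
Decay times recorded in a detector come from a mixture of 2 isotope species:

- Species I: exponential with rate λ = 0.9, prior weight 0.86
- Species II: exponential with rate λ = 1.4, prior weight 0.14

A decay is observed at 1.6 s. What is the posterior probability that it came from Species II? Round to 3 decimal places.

P(component k | x) = π_k·f_k(x) / marginal(x), where marginal(x) = Σ_j π_j·f_j(x).
Exponential densities:
  f_I = 0.9·e^(−0.9·1.6) = 0.9·e^(−1.4400) = 0.213235
  f_II = 1.4·e^(−1.4·1.6) = 1.4·e^(−2.2400) = 0.149042
Unnormalised posteriors:
  π_I·f_I = 0.86 × 0.213235 = 0.183382
  π_II·f_II = 0.14 × 0.149042 = 0.0208659
Sum: 0.183382 + 0.0208659 = 0.204248
Responsibility of Species II: 0.0208659 / 0.204248 ≈ 0.102

0.102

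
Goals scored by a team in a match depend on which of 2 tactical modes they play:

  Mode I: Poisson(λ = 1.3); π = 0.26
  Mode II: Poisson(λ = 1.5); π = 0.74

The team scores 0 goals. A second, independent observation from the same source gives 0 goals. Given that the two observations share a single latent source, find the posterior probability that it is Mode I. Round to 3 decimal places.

By Bayes' theorem, P(k | x) = w_k f_k(x) / Σ_j w_j f_j(x).
Since both observations come from the same component, the likelihood for component k is f_k(x₁)·f_k(x₂).
  p_I = [0.272532] × [0.272532] = 0.0742736
  p_II = [0.22313] × [0.22313] = 0.0497871
Multiply by the mixture weights:
  w_I·p_I = 0.26 × 0.0742736 = 0.0193111
  w_II·p_II = 0.74 × 0.0497871 = 0.0368424
Denominator: 0.0193111 + 0.0368424 = 0.0561536
Responsibility of Mode I: 0.0193111 / 0.0561536 ≈ 0.344

0.344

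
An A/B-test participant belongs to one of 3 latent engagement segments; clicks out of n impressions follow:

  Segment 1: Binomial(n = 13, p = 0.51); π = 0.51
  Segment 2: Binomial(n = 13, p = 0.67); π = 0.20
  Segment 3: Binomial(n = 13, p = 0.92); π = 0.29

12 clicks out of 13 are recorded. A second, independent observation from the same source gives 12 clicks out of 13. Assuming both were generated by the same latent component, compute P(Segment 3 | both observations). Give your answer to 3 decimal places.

Posterior ∝ prior × likelihood, so P(k | x) ∝ P(Z=k) f_k(x); normalise over all components.
Since both observations come from the same component, the likelihood for component k is f_k(x₁)·f_k(x₂).
  f_1 = [0.00197234] × [0.00197234] = 3.89012e-06
  f_2 = [0.0351039] × [0.0351039] = 0.00123228
  f_3 = [0.382373] × [0.382373] = 0.146209
Prior × likelihood for each component:
  P(Z=1)·f_1 = 0.51 × 3.89012e-06 = 1.98396e-06
  P(Z=2)·f_2 = 0.20 × 0.00123228 = 0.000246456
  P(Z=3)·f_3 = 0.29 × 0.146209 = 0.0424007
Denominator: 1.98396e-06 + 0.000246456 + 0.0424007 = 0.0426491
Responsibility of Segment 3: 0.0424007 / 0.0426491 ≈ 0.994

0.994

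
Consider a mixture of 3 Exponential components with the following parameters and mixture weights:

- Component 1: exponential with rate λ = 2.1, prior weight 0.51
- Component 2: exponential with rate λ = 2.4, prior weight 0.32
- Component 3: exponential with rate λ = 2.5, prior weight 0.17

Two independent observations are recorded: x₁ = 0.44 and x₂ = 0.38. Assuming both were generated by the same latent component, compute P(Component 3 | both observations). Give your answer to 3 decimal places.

0.172

The responsibility of component k is π_k f_k(x) divided by Σ_j π_j f_j(x).
Since both observations come from the same component, the likelihood for component k is f_k(x₁)·f_k(x₂).
  p_1 = [0.833549] × [0.94548] = 0.788104
  p_2 = [0.834827] × [0.964128] = 0.80488
  p_3 = [0.832178] × [0.966853] = 0.804593
Multiply by the mixture weights:
  π_1·p_1 = 0.51 × 0.788104 = 0.401933
  π_2·p_2 = 0.32 × 0.80488 = 0.257561
  π_3·p_3 = 0.17 × 0.804593 = 0.136781
Marginal: 0.401933 + 0.257561 + 0.136781 = 0.796275
P(Component 3 | x₁, x₂) ≈ 0.172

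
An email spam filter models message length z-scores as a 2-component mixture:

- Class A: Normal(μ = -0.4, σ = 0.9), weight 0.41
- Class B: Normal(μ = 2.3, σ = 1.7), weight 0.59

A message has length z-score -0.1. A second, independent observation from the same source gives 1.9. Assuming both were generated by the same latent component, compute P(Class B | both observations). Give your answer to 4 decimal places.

0.8004

By Bayes' theorem, P(k | x) = w_k f_k(x) / Σ_j w_j f_j(x).
Since both observations come from the same component, the likelihood for component k is f_k(x₁)·f_k(x₂).
  L_A = [0.419315] × [0.0169242] = 0.00709657
  L_B = [0.0866302] × [0.228265] = 0.0197746
Weight by the priors:
  w_A·L_A = 0.41 × 0.00709657 = 0.00290959
  w_B·L_B = 0.59 × 0.0197746 = 0.011667
Evidence: 0.00290959 + 0.011667 = 0.0145766
So the posterior for Class B is 0.011667 / 0.0145766 ≈ 0.8004.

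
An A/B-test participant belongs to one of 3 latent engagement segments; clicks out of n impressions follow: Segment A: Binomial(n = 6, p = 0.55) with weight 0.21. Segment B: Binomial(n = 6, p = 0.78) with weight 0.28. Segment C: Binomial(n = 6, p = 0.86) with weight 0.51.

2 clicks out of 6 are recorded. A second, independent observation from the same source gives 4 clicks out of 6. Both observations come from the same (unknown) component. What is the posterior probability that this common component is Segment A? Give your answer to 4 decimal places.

Posterior ∝ prior × likelihood, so P(k | x) ∝ w_k f_k(x); normalise over all components.
Since both observations come from the same component, the likelihood for component k is f_k(x₁)·f_k(x₂).
  p_A = [C(6,2)·0.55^2·0.45^4 = 15·0.3025·0.0410062 = 0.186066] × [0.27795] = 0.051717
  p_B = [C(6,2)·0.78^2·0.22^4 = 15·0.6084·0.00234256 = 0.0213782] × [0.268729] = 0.00574495
  p_C = [C(6,2)·0.86^2·0.14^4 = 15·0.7396·0.00038416 = 0.00426187] × [0.16082] = 0.000685396
Unnormalised posteriors:
  w_A·p_A = 0.21 × 0.051717 = 0.0108606
  w_B·p_B = 0.28 × 0.00574495 = 0.00160859
  w_C·p_C = 0.51 × 0.000685396 = 0.000349552
Normaliser: 0.0108606 + 0.00160859 + 0.000349552 = 0.0128187
Responsibility of Segment A: 0.0108606 / 0.0128187 ≈ 0.8472

0.8472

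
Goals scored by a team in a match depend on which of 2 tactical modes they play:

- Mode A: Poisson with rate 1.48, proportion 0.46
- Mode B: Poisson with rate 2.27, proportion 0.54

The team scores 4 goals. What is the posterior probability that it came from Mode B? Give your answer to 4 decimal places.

By Bayes' theorem, P(k | x) = π_k f_k(x) / Σ_j π_j f_j(x).
Evaluate each component's likelihood at the observed value:
  L_A = e^(−1.48)·1.48^4/4! = 0.0455072
  L_B = e^(−2.27)·2.27^4/4! = 0.114299
Multiply by the mixture weights:
  π_A·L_A = 0.46 × 0.0455072 = 0.0209333
  π_B·L_B = 0.54 × 0.114299 = 0.0617216
Normaliser: 0.0209333 + 0.0617216 = 0.0826549
Responsibility of Mode B: 0.0617216 / 0.0826549 ≈ 0.7467

0.7467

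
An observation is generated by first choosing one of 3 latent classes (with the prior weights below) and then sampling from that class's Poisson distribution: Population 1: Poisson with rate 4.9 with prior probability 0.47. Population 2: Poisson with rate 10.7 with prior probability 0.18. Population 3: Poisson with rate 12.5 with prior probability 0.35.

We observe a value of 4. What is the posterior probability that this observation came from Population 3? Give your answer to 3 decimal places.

0.015

P(component k | x) = P(Z=k)·f_k(x) / marginal(x), where marginal(x) = Σ_j P(Z=j)·f_j(x).
Component likelihoods at x = 4:
  L_1 = 0.178867
  L_2 = 0.0123133
  L_3 = 0.00379095
Unnormalised posteriors:
  P(Z=1)·L_1 = 0.47 × 0.178867 = 0.0840675
  P(Z=2)·L_2 = 0.18 × 0.0123133 = 0.00221639
  P(Z=3)·L_3 = 0.35 × 0.00379095 = 0.00132683
Sum: 0.0840675 + 0.00221639 + 0.00132683 = 0.0876107
So the posterior for Population 3 is 0.00132683 / 0.0876107 ≈ 0.015.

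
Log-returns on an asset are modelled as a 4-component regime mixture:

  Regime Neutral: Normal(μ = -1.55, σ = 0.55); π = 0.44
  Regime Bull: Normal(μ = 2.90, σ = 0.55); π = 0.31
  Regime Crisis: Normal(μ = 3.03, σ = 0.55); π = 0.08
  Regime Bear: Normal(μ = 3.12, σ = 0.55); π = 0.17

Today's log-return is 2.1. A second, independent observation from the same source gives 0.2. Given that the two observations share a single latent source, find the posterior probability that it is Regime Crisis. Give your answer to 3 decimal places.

Posterior ∝ prior × likelihood, so P(k | x) ∝ π_k f_k(x); normalise over all components.
Since both observations come from the same component, the likelihood for component k is f_k(x₁)·f_k(x₂).
  f_Neutral = [(1/(0.55·√(2π)))·exp(−(2.1−-1.55)²/(2·0.55²)) = 0.725350·exp(-22.02066) = 1.98196e-10] × [0.00459363] = 9.10441e-13
  f_Bull = [(1/(0.55·√(2π)))·exp(−(2.1−2.90)²/(2·0.55²)) = 0.725350·exp(-1.05785) = 0.251842] × [4.2411e-06] = 1.06809e-06
  f_Crisis = [(1/(0.55·√(2π)))·exp(−(2.1−3.03)²/(2·0.55²)) = 0.725350·exp(-1.42959) = 0.173654] × [1.29247e-06] = 2.24444e-07
  f_Bear = [(1/(0.55·√(2π)))·exp(−(2.1−3.12)²/(2·0.55²)) = 0.725350·exp(-1.71967) = 0.129929] × [5.49463e-07] = 7.13909e-08
Weight by the priors:
  π_Neutral·f_Neutral = 0.44 × 9.10441e-13 = 4.00594e-13
  π_Bull·f_Bull = 0.31 × 1.06809e-06 = 3.31107e-07
  π_Crisis·f_Crisis = 0.08 × 2.24444e-07 = 1.79555e-08
  π_Bear·f_Bear = 0.17 × 7.13909e-08 = 1.21365e-08
Normaliser: 4.00594e-13 + 3.31107e-07 + 1.79555e-08 + 1.21365e-08 = 3.61199e-07
P(Regime Crisis | x₁,x₂) ≈ 0.050

0.050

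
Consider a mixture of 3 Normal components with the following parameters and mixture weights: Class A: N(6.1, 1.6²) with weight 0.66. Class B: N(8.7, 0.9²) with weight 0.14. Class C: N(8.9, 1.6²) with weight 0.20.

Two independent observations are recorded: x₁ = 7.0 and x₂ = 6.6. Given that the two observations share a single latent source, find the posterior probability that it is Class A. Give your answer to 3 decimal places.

P(component k | x) = w_k·f_k(x) / marginal(x), where marginal(x) = Σ_j w_j·f_j(x).
Since both observations come from the same component, the likelihood for component k is f_k(x₁)·f_k(x₂).
  p_A = [(1/(1.6·√(2π)))·exp(−(7.0−6.1)²/(2·1.6²)) = 0.249339·exp(-0.15820) = 0.212855] × [0.237457] = 0.0505438
  p_B = [(1/(0.9·√(2π)))·exp(−(7.0−8.7)²/(2·0.9²)) = 0.443269·exp(-1.78395) = 0.0744574] × [0.0291354] = 0.00216935
  p_C = [(1/(1.6·√(2π)))·exp(−(7.0−8.9)²/(2·1.6²)) = 0.249339·exp(-0.70508) = 0.123191] × [0.0887311] = 0.0109309
Weight by the priors:
  w_A·p_A = 0.66 × 0.0505438 = 0.0333589
  w_B·p_B = 0.14 × 0.00216935 = 0.000303709
  w_C·p_C = 0.20 × 0.0109309 = 0.00218617
Denominator: 0.0333589 + 0.000303709 + 0.00218617 = 0.0358488
P(Class A | data) = 0.0333589 / 0.0358488 ≈ 0.931

0.931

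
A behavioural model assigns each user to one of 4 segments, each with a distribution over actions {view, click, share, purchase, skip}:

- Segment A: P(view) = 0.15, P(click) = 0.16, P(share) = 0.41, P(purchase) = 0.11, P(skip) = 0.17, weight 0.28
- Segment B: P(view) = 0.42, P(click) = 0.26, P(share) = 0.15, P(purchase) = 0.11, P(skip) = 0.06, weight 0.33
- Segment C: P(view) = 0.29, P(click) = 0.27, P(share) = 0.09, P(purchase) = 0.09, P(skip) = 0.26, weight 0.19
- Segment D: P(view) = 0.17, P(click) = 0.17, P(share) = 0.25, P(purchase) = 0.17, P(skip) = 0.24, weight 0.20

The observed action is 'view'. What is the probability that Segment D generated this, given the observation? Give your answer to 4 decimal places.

The responsibility of component k is P(Z=k) f_k(x) divided by Σ_j P(Z=j) f_j(x).
Categorical probabilities:
  p_A = P(view | comp) = 0.15
  p_B = P(view | comp) = 0.42
  p_C = P(view | comp) = 0.29
  p_D = P(view | comp) = 0.17
Weight by the priors:
  P(Z=A)·p_A = 0.28 × 0.15 = 0.042
  P(Z=B)·p_B = 0.33 × 0.42 = 0.1386
  P(Z=C)·p_C = 0.19 × 0.29 = 0.0551
  P(Z=D)·p_D = 0.20 × 0.17 = 0.034
Denominator: 0.042 + 0.1386 + 0.0551 + 0.034 = 0.2697
Responsibility of Segment D: 0.034 / 0.2697 ≈ 0.1261

0.1261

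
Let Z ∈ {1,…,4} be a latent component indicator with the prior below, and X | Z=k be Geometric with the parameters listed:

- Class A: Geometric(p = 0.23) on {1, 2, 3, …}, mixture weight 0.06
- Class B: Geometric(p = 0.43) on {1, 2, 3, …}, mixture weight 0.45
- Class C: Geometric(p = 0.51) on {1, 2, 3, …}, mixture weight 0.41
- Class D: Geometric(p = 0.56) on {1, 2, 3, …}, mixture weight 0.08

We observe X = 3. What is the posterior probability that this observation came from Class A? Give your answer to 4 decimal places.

Posterior ∝ prior × likelihood, so P(k | x) ∝ w_k f_k(x); normalise over all components.
Evaluate each component's likelihood at the observed value:
  p_A = 0.23·(1−0.23)^2 = 0.23·0.5929 = 0.136367
  p_B = 0.43·(1−0.43)^2 = 0.43·0.3249 = 0.139707
  p_C = 0.51·(1−0.51)^2 = 0.51·0.2401 = 0.122451
  p_D = 0.56·(1−0.56)^2 = 0.56·0.1936 = 0.108416
Weight by the priors:
  w_A·p_A = 0.06 × 0.136367 = 0.00818202
  w_B·p_B = 0.45 × 0.139707 = 0.0628682
  w_C·p_C = 0.41 × 0.122451 = 0.0502049
  w_D·p_D = 0.08 × 0.108416 = 0.00867328
Denominator: 0.00818202 + 0.0628682 + 0.0502049 + 0.00867328 = 0.129928
P(Class A | x) = 0.00818202 / 0.129928 ≈ 0.0630

0.0630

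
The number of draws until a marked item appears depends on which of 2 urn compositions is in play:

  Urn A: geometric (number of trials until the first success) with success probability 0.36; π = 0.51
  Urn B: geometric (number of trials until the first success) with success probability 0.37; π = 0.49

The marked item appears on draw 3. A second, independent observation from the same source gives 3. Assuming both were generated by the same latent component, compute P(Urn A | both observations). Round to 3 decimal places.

Posterior ∝ prior × likelihood, so P(k | x) ∝ π_k f_k(x); normalise over all components.
Since both observations come from the same component, the likelihood for component k is f_k(x₁)·f_k(x₂).
  p_A = [0.147456] × [0.147456] = 0.0217433
  p_B = [0.146853] × [0.146853] = 0.0215658
Prior × likelihood for each component:
  π_A·p_A = 0.51 × 0.0217433 = 0.0110891
  π_B·p_B = 0.49 × 0.0215658 = 0.0105672
Marginal: 0.0110891 + 0.0105672 = 0.0216563
Responsibility of Urn A: 0.0110891 / 0.0216563 ≈ 0.512

0.512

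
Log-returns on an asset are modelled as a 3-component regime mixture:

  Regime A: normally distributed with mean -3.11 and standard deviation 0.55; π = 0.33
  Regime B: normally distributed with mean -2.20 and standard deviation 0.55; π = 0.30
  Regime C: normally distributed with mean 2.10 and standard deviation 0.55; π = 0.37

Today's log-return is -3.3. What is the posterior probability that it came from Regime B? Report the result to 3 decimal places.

0.116

P(component k | x) = w_k·f_k(x) / marginal(x), where marginal(x) = Σ_j w_j·f_j(x).
Normal densities:
  L_A = (1/(0.55·√(2π)))·exp(−(-3.3−-3.11)²/(2·0.55²)) = 0.725350·exp(-0.05967) = 0.683334
  L_B = (1/(0.55·√(2π)))·exp(−(-3.3−-2.20)²/(2·0.55²)) = 0.725350·exp(-2.00000) = 0.0981654
  L_C = (1/(0.55·√(2π)))·exp(−(-3.3−2.10)²/(2·0.55²)) = 0.725350·exp(-48.19835) = 8.47757e-22
Weight by the priors:
  w_A·L_A = 0.33 × 0.683334 = 0.2255
  w_B·L_B = 0.30 × 0.0981654 = 0.0294496
  w_C·L_C = 0.37 × 8.47757e-22 = 3.1367e-22
Evidence: 0.2255 + 0.0294496 + 3.1367e-22 = 0.25495
P(Regime B | the observation) = 0.0294496 / 0.25495 ≈ 0.116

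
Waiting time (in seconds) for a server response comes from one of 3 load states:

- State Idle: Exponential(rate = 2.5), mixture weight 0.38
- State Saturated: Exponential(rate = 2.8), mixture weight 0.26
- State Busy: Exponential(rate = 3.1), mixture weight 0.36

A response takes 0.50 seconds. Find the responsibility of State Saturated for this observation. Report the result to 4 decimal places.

0.2607

P(component k | x) = π_k·f_k(x) / marginal(x), where marginal(x) = Σ_j π_j·f_j(x).
Evaluate each component's likelihood at the observed value:
  L_Idle = 2.5·e^(−2.5·0.50) = 2.5·e^(−1.2500) = 0.716262
  L_Saturated = 2.8·e^(−2.8·0.50) = 2.8·e^(−1.4000) = 0.690471
  L_Busy = 3.1·e^(−3.1·0.50) = 3.1·e^(−1.5500) = 0.657969
Weight by the priors:
  π_Idle·L_Idle = 0.38 × 0.716262 = 0.27218
  π_Saturated·L_Saturated = 0.26 × 0.690471 = 0.179523
  π_Busy·L_Busy = 0.36 × 0.657969 = 0.236869
Marginal: 0.27218 + 0.179523 + 0.236869 = 0.688571
So the posterior for State Saturated is 0.179523 / 0.688571 ≈ 0.2607.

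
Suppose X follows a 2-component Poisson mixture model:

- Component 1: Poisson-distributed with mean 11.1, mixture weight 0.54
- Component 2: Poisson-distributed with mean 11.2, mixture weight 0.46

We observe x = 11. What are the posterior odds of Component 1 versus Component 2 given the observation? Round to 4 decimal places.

Posterior odds = (P(Z=i) f_i(x)) / (P(Z=j) f_j(x)); the normalising sum cancels.
Evaluate each component's likelihood at the observed value:
  p_1 = 0.119324
  p_2 = 0.119164
0.064435 / 0.0548153 ≈ 1.1755

1.1755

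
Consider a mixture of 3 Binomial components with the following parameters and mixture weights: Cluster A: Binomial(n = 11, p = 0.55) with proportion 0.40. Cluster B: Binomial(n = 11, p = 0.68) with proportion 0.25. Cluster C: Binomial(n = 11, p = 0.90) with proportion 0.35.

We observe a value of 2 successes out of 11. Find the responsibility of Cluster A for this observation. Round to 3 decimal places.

P(component k | x) = π_k·f_k(x) / marginal(x), where marginal(x) = Σ_j π_j·f_j(x).
Binomial probabilities:
  p_A = 0.0125893
  p_B = 0.000894809
  p_C = 4.455e-08
Unnormalised posteriors:
  π_A·p_A = 0.40 × 0.0125893 = 0.00503571
  π_B·p_B = 0.25 × 0.000894809 = 0.000223702
  π_C·p_C = 0.35 × 4.455e-08 = 1.55925e-08
Denominator: 0.00503571 + 0.000223702 + 1.55925e-08 = 0.00525943
P(Cluster A | the observation) = 0.00503571 / 0.00525943 ≈ 0.957

0.957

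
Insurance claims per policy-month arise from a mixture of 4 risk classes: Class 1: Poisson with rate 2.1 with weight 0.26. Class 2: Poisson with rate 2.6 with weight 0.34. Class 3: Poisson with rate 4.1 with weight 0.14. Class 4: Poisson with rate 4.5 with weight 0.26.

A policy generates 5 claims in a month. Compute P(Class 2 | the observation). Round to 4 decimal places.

Posterior ∝ prior × likelihood, so P(k | x) ∝ π_k f_k(x); normalise over all components.
Evaluate each component's likelihood at the observed value:
  L_1 = 0.041677
  L_2 = 0.0735394
  L_3 = 0.160004
  L_4 = 0.170827
Prior × likelihood for each component:
  π_1·L_1 = 0.26 × 0.041677 = 0.010836
  π_2·L_2 = 0.34 × 0.0735394 = 0.0250034
  π_3·L_3 = 0.14 × 0.160004 = 0.0224006
  π_4·L_4 = 0.26 × 0.170827 = 0.044415
Normaliser: 0.010836 + 0.0250034 + 0.0224006 + 0.044415 = 0.102655
P(Class 2 | x) = 0.0250034 / 0.102655 ≈ 0.2436

0.2436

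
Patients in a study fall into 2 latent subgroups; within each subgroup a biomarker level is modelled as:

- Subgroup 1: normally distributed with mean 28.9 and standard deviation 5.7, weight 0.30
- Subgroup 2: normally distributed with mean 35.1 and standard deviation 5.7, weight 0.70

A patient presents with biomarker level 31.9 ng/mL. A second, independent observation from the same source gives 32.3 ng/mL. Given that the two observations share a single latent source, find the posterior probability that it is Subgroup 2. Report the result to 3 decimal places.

0.708

Posterior ∝ prior × likelihood, so P(k | x) ∝ w_k f_k(x); normalise over all components.
Since both observations come from the same component, the likelihood for component k is f_k(x₁)·f_k(x₂).
  f_1 = [0.0609374] × [0.0585833] = 0.00356991
  f_2 = [0.0597855] × [0.062035] = 0.00370879
Prior × likelihood for each component:
  w_1·f_1 = 0.30 × 0.00356991 = 0.00107097
  w_2·f_2 = 0.70 × 0.00370879 = 0.00259615
Marginal: 0.00107097 + 0.00259615 = 0.00366713
P(Subgroup 2 | x₁,x₂) ≈ 0.708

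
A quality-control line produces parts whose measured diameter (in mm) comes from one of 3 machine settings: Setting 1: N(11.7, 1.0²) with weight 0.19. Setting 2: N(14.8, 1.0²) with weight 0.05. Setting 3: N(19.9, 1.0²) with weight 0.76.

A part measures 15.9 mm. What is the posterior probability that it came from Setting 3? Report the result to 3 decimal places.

0.009

Apply Bayes' rule: the posterior for each component is proportional to its prior times its likelihood at x.
Evaluate each component's likelihood at the observed value:
  L_1 = 5.89431e-05
  L_2 = 0.217852
  L_3 = 0.00013383
Prior × likelihood for each component:
  w_1·L_1 = 0.19 × 5.89431e-05 = 1.11992e-05
  w_2·L_2 = 0.05 × 0.217852 = 0.0108926
  w_3·L_3 = 0.76 × 0.00013383 = 0.000101711
Normaliser: 1.11992e-05 + 0.0108926 + 0.000101711 = 0.0110055
P(Setting 3 | the observation) ≈ 0.009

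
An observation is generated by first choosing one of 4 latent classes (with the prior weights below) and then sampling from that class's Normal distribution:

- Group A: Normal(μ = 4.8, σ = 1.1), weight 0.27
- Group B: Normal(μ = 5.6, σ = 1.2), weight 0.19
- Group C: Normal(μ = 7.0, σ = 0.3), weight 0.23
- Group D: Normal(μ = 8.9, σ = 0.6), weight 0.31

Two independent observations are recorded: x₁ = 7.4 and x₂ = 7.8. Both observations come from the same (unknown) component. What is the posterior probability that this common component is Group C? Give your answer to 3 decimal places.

0.661

The responsibility of component k is w_k f_k(x) divided by Σ_j w_j f_j(x).
Since both observations come from the same component, the likelihood for component k is f_k(x₁)·f_k(x₂).
  p_A = [(1/(1.1·√(2π)))·exp(−(7.4−4.8)²/(2·1.1²)) = 0.362675·exp(-2.79339) = 0.0222006] × [0.00879777] = 0.000195316
  p_B = [(1/(1.2·√(2π)))·exp(−(7.4−5.6)²/(2·1.2²)) = 0.332452·exp(-1.12500) = 0.107931] × [0.061926] = 0.00668375
  p_C = [(1/(0.3·√(2π)))·exp(−(7.4−7.0)²/(2·0.3²)) = 1.329808·exp(-0.88889) = 0.5467] × [0.0379866] = 0.0207673
  p_D = [(1/(0.6·√(2π)))·exp(−(7.4−8.9)²/(2·0.6²)) = 0.664904·exp(-3.12500) = 0.0292138] × [0.123852] = 0.00361819
Prior × likelihood for each component:
  w_A·p_A = 0.27 × 0.000195316 = 5.27352e-05
  w_B·p_B = 0.19 × 0.00668375 = 0.00126991
  w_C·p_C = 0.23 × 0.0207673 = 0.00477648
  w_D·p_D = 0.31 × 0.00361819 = 0.00112164
Denominator: 5.27352e-05 + 0.00126991 + 0.00477648 + 0.00112164 = 0.00722076
So the posterior for Group C is 0.00477648 / 0.00722076 ≈ 0.661.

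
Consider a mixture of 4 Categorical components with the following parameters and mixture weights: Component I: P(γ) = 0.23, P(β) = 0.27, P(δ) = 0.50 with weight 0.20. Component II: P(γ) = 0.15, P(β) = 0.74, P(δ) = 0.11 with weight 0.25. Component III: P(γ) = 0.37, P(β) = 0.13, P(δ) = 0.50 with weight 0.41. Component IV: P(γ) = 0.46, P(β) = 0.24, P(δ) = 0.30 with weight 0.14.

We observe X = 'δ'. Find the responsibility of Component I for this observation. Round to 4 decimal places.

0.2670

By Bayes' theorem, P(k | x) = P(Z=k) f_k(x) / Σ_j P(Z=j) f_j(x).
Component likelihoods at x = 'δ':
  f_I = 0.5
  f_II = 0.11
  f_III = 0.5
  f_IV = 0.3
Weight by the priors:
  P(Z=I)·f_I = 0.20 × 0.5 = 0.1
  P(Z=II)·f_II = 0.25 × 0.11 = 0.0275
  P(Z=III)·f_III = 0.41 × 0.5 = 0.205
  P(Z=IV)·f_IV = 0.14 × 0.3 = 0.042
Denominator: 0.1 + 0.0275 + 0.205 + 0.042 = 0.3745
So the posterior for Component I is 0.1 / 0.3745 ≈ 0.2670.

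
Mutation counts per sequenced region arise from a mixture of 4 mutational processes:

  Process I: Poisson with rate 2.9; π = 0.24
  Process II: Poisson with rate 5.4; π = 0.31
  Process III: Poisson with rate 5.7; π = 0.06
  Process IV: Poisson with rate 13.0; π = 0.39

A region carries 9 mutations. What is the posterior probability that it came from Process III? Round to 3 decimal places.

0.078

The responsibility of component k is π_k f_k(x) divided by Σ_j π_j f_j(x).
Evaluate each component's likelihood at the observed value:
  f_I = e^(−2.9)·2.9^9/9! = 0.00219971
  f_II = e^(−5.4)·5.4^9/9! = 0.0485949
  f_III = e^(−5.7)·5.7^9/9! = 0.0585642
  f_IV = e^(−13.0)·13.0^9/9! = 0.066054
Weight by the priors:
  π_I·f_I = 0.24 × 0.00219971 = 0.00052793
  π_II·f_II = 0.31 × 0.0485949 = 0.0150644
  π_III·f_III = 0.06 × 0.0585642 = 0.00351385
  π_IV·f_IV = 0.39 × 0.066054 = 0.025761
Normaliser: 0.00052793 + 0.0150644 + 0.00351385 + 0.025761 = 0.0448672
Responsibility of Process III: 0.00351385 / 0.0448672 ≈ 0.078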